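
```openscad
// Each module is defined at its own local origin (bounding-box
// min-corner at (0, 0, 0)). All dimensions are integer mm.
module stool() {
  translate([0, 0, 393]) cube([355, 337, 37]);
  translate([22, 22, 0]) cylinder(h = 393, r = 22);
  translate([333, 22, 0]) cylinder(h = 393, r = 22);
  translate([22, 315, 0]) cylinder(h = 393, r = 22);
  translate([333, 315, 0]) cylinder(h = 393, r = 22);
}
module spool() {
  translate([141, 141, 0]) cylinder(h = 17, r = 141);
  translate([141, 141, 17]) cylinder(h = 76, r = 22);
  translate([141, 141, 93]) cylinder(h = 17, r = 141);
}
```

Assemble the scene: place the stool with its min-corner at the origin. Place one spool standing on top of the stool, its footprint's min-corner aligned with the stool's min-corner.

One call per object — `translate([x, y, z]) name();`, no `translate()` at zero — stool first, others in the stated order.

stool();
translate([0, 0, 430]) spool();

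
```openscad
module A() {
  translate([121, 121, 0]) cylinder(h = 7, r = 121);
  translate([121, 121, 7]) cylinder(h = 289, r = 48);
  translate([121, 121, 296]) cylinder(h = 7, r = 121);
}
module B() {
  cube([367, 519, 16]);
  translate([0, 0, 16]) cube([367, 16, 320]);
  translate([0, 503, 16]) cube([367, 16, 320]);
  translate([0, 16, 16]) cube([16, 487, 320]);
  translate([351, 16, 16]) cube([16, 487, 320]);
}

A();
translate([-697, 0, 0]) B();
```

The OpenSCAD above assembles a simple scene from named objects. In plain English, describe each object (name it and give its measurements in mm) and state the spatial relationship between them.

A is a spool: two coaxial disc flanges of radius 121 mm and thickness 7 mm, joined by a core cylinder of radius 48 mm and height 289 mm. The lower flange rests on z = 0 and the three cylinders share a vertical axis.

B is an open storage box with external size 367×519×336 mm and wall thickness 16 mm (the base is also 16 mm thick). The base covers the whole footprint; the four walls stand on the base, with the y-facing walls full-width and the x-facing walls fitting between their inner faces.

The open box is on the floor beside the spool on its −x side.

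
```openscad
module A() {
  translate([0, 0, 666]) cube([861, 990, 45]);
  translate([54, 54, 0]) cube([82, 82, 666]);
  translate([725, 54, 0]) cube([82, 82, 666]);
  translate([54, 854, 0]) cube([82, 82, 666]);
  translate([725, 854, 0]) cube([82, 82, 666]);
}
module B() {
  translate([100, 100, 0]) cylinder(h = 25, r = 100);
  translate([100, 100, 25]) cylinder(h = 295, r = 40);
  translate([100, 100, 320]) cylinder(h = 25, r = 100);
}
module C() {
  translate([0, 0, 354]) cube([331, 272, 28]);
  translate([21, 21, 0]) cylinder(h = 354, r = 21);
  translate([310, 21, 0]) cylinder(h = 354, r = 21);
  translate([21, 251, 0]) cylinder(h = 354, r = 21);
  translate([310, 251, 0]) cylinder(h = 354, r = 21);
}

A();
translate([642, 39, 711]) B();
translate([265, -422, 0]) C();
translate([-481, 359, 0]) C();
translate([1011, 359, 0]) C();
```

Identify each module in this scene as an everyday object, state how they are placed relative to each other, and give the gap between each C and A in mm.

A is a table. B is a spool. C is a stool. The spool is on top of the table. Three stools sit around the table at the −y, −x, +x sides. The gap between each stool and the table is 150 mm.

Each stool's nearest face is 150 mm from the table's bounding box.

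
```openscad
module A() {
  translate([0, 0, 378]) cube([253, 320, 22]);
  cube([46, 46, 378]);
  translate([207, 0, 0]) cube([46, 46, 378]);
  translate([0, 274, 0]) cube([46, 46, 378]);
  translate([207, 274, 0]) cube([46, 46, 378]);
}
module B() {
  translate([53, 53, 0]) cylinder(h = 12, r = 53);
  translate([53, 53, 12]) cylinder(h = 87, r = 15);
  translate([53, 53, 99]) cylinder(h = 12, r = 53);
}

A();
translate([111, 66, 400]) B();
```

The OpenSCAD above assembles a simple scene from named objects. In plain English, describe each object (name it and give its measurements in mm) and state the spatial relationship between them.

A is a four-legged stool. The seat is a 253×320×22 mm slab whose top surface is at z = 400 mm; four square legs, each 46×46 mm in cross-section, run from the floor (z = 0) to the underside of the seat, each flush with a corner of the seat.

B is a spool: two coaxial disc flanges of radius 53 mm and thickness 12 mm, joined by a core cylinder of radius 15 mm and height 87 mm. The lower flange rests on z = 0 and the three cylinders share a vertical axis.

The spool is on top of the stool.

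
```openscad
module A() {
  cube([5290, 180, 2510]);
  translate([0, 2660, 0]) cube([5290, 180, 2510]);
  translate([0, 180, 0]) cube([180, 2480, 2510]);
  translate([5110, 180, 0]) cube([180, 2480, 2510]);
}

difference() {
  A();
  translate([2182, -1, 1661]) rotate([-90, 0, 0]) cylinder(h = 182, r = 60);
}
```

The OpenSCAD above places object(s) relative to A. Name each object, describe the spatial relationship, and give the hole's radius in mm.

The subtracted cylinder has r = 60 mm.

A is a house frame. The house frame has a circular hole through its front wall. The hole's radius is 60 mm.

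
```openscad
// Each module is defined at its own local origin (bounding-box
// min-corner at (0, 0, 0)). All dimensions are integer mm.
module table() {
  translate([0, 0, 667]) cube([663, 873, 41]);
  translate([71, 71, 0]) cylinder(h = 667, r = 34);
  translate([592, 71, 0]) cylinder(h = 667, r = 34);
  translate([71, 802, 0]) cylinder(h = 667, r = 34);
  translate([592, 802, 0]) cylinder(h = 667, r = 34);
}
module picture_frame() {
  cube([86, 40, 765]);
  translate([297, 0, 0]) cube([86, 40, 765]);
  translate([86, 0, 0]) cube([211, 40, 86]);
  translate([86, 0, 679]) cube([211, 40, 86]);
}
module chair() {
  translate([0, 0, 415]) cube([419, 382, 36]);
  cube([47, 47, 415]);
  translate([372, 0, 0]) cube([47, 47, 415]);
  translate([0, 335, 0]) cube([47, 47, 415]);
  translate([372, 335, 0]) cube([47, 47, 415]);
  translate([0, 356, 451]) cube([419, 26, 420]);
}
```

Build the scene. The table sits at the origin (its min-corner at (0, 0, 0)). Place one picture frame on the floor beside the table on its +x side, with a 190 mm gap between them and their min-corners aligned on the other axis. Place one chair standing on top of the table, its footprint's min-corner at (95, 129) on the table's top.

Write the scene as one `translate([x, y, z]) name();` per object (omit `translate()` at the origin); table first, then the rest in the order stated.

table();
translate([853, 0, 0]) picture_frame();
translate([95, 129, 708]) chair();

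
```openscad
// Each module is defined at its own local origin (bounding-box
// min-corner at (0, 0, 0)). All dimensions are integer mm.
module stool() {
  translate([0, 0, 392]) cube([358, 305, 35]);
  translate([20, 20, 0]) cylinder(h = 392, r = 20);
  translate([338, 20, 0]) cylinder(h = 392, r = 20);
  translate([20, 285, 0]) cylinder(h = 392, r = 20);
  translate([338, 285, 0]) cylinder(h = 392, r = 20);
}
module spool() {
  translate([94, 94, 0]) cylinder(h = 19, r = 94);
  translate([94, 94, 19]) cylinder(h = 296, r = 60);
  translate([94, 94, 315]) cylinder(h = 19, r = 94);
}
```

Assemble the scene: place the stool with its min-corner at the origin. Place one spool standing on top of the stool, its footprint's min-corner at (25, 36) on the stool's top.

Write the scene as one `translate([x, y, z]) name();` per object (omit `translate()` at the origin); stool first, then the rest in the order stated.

stool();
translate([25, 36, 427]) spool();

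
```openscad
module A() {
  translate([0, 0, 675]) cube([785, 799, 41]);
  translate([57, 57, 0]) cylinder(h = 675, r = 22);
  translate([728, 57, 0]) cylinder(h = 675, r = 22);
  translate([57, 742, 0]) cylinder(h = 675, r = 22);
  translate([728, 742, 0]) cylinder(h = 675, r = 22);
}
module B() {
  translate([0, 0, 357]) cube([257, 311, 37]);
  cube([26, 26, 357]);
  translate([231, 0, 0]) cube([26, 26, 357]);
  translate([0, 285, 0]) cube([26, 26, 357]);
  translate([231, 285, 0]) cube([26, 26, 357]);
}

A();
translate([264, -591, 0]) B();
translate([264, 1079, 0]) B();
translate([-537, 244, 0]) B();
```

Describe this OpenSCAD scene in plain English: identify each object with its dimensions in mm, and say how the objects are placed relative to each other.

A is a rectangular dining table. The top is 785×799×41 mm with its upper surface at z = 716 mm. It stands on four round legs of 44 mm diameter, each leg's bounding box inset 35 mm from the nearest pair of top edges, running from the floor to the underside of the top.

B is a four-legged stool. The seat is a 257×311×37 mm slab whose top surface is at z = 394 mm; four square legs, each 26×26 mm in cross-section, run from the floor (z = 0) to the underside of the seat, each flush with a corner of the seat.

Three stools sit around the table at the −y, +y, −x sides.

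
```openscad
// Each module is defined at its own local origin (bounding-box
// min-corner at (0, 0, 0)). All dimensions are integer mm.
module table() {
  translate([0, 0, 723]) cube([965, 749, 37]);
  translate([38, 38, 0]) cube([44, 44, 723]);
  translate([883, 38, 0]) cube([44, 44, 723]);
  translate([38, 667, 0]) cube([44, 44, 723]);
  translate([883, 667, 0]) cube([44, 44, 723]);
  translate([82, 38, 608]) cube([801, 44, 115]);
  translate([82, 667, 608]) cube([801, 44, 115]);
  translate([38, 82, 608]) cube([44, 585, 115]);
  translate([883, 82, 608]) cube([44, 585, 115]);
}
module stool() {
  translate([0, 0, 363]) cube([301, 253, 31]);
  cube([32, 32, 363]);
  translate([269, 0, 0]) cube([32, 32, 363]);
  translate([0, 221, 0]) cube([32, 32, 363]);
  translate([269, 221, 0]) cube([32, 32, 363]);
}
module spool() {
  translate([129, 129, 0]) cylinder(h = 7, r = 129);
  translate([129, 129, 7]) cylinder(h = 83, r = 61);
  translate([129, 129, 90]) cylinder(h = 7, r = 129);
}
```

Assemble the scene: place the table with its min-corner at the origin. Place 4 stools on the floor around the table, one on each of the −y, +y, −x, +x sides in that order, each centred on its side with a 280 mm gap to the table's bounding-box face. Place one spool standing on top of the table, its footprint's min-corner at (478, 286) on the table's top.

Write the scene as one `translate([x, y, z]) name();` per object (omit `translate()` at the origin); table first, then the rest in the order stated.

table();
translate([332, -533, 0]) stool();
translate([332, 1029, 0]) stool();
translate([-581, 248, 0]) stool();
translate([1245, 248, 0]) stool();
translate([478, 286, 760]) spool();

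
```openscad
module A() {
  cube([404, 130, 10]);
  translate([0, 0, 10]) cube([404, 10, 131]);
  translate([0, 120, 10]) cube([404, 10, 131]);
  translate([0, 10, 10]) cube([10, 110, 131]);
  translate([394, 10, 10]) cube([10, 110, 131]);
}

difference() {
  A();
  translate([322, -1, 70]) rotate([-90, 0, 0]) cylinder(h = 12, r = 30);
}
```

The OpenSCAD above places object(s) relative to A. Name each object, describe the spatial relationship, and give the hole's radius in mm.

A is an open box. The open box has a circular hole through its front wall. The hole's radius is 30 mm.

The subtracted cylinder has r = 30 mm.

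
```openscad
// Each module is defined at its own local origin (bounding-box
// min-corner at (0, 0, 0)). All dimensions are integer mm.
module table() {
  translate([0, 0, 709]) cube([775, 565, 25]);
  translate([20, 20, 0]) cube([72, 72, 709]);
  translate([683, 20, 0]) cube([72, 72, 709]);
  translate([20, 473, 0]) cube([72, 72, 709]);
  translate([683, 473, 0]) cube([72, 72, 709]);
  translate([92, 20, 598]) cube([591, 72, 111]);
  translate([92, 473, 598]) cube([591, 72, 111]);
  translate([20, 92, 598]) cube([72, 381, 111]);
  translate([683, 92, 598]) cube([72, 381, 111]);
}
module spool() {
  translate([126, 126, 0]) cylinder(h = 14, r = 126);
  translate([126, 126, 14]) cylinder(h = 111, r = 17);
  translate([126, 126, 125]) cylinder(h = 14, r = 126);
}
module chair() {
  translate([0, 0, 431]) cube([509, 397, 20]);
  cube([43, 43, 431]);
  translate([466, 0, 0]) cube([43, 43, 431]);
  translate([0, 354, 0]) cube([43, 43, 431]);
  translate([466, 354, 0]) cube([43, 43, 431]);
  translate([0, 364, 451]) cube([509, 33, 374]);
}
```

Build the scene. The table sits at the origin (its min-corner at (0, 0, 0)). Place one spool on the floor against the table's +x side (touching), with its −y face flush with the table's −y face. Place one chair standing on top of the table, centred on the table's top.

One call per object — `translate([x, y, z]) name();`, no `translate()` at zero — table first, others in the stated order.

table();
translate([775, 0, 0]) spool();
translate([133, 84, 734]) chair();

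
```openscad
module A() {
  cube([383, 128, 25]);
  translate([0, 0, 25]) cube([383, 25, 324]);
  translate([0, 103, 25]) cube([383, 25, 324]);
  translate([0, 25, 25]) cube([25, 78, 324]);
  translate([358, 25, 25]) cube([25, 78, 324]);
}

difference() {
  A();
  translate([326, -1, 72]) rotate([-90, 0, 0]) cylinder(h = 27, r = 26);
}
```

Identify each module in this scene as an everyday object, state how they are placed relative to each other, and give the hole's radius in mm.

The subtracted cylinder has r = 26 mm.

A is an open box. The open box has a circular hole through its front wall. The hole's radius is 26 mm.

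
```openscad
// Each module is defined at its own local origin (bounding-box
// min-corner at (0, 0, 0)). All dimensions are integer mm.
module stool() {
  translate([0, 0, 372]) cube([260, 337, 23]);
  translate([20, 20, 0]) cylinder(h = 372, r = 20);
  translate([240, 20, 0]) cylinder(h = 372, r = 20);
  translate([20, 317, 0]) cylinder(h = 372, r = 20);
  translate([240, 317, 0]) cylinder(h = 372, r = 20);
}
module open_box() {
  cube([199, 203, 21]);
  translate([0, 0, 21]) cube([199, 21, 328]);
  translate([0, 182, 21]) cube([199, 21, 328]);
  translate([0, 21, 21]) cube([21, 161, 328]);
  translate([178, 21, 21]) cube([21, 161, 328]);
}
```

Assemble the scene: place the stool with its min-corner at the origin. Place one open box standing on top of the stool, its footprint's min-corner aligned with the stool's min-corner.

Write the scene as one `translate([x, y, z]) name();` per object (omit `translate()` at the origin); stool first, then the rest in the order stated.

stool();
translate([0, 0, 395]) open_box();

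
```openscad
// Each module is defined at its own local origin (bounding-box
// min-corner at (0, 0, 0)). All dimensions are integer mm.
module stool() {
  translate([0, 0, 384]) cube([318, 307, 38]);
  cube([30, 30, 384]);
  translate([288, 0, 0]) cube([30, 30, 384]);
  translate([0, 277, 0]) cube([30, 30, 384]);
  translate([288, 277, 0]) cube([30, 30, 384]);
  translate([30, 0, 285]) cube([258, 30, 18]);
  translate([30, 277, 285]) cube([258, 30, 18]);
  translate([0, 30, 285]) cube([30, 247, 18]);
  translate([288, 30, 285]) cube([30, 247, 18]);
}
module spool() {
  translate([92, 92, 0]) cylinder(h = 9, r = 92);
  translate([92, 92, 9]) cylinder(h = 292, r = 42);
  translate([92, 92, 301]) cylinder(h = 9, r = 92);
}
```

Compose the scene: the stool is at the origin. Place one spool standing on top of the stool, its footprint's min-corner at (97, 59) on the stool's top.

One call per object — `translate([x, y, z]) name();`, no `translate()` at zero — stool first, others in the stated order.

stool();
translate([97, 59, 422]) spool();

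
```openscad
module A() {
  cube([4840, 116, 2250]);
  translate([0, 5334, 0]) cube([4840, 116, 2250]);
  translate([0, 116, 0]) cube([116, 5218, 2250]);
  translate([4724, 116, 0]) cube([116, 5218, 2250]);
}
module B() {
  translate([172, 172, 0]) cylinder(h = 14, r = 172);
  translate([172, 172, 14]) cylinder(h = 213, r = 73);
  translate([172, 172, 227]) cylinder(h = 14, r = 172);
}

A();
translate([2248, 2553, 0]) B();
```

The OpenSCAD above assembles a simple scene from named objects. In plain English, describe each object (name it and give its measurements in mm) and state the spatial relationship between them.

A is a box-shaped house frame (walls only): outside footprint 4840×5450 mm, wall height 2250 mm, wall thickness 116 mm. The two y-facing walls run the full x-width; the two x-facing walls fit between the inner faces of the y-facing walls.

B is a spool: two coaxial disc flanges of radius 172 mm and thickness 14 mm, joined by a core cylinder of radius 73 mm and height 213 mm. The lower flange rests on z = 0 and the three cylinders share a vertical axis.

The spool sits inside the house frame, centred.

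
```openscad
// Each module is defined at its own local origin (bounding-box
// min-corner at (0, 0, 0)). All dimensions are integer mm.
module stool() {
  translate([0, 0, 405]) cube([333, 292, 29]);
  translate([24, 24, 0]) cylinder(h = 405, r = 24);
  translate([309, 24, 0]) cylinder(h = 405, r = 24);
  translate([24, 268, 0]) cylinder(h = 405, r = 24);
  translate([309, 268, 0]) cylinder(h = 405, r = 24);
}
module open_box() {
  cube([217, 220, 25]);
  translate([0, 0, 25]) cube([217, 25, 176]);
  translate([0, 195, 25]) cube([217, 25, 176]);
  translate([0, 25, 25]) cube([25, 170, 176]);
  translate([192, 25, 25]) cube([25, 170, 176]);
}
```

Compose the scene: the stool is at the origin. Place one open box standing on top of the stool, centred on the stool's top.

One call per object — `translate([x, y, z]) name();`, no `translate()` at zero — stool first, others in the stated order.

stool();
translate([58, 36, 434]) open_box();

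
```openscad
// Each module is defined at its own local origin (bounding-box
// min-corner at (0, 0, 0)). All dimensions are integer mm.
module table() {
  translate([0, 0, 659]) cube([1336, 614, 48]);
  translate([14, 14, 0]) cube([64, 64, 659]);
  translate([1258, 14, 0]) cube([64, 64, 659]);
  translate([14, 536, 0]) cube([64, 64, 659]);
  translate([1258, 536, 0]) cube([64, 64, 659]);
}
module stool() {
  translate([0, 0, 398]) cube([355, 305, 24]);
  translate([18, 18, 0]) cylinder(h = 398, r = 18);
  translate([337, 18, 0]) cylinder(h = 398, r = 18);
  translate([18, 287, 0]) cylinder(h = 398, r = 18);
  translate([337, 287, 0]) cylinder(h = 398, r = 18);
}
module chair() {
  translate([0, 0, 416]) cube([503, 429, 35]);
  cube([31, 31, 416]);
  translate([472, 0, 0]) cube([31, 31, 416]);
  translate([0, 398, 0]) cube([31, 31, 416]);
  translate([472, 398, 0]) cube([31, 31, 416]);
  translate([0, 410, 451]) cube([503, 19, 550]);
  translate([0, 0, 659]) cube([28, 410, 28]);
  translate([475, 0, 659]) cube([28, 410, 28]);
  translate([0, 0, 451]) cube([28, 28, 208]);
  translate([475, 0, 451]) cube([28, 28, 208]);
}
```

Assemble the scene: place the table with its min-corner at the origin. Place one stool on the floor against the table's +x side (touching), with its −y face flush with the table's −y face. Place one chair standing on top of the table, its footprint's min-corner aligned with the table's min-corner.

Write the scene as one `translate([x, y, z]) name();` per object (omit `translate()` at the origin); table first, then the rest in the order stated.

table();
translate([1336, 0, 0]) stool();
translate([0, 0, 707]) chair();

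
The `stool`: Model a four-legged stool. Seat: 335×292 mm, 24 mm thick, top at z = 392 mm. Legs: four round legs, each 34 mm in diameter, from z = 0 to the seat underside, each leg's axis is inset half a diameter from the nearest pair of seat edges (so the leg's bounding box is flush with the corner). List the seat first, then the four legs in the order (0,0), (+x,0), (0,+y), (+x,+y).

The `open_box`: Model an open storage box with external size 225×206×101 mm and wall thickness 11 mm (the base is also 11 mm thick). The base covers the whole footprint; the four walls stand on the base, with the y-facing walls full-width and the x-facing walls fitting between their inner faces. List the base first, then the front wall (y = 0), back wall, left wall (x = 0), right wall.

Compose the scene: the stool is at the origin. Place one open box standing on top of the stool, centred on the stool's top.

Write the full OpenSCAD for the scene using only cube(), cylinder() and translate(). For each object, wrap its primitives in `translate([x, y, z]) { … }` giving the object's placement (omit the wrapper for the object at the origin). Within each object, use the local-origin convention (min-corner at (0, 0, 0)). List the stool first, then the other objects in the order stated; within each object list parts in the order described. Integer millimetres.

translate([0, 0, 368]) cube([335, 292, 24]);
translate([17, 17, 0]) cylinder(h = 368, r = 17);
translate([318, 17, 0]) cylinder(h = 368, r = 17);
translate([17, 275, 0]) cylinder(h = 368, r = 17);
translate([318, 275, 0]) cylinder(h = 368, r = 17);
translate([55, 43, 392]) {
  cube([225, 206, 11]);
  translate([0, 0, 11]) cube([225, 11, 90]);
  translate([0, 195, 11]) cube([225, 11, 90]);
  translate([0, 11, 11]) cube([11, 184, 90]);
  translate([214, 11, 11]) cube([11, 184, 90]);
}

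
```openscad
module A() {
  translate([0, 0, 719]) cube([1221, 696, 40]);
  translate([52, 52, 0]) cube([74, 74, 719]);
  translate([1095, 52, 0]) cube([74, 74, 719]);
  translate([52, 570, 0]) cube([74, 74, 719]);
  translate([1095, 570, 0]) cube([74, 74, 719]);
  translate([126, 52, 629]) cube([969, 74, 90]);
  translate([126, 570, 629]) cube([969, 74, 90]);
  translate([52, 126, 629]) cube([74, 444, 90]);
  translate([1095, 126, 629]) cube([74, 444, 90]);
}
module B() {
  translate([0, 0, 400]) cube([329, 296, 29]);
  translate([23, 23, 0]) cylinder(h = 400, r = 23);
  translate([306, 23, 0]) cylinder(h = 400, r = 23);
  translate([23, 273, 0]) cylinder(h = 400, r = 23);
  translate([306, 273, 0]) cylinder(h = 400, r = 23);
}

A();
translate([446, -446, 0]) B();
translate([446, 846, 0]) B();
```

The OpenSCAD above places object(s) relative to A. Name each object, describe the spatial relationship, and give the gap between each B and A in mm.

A is a table. B is a stool. Two stools sit around the table at the −y, +y sides. The gap between each stool and the table is 150 mm.

Each stool's nearest face is 150 mm from the table's bounding box.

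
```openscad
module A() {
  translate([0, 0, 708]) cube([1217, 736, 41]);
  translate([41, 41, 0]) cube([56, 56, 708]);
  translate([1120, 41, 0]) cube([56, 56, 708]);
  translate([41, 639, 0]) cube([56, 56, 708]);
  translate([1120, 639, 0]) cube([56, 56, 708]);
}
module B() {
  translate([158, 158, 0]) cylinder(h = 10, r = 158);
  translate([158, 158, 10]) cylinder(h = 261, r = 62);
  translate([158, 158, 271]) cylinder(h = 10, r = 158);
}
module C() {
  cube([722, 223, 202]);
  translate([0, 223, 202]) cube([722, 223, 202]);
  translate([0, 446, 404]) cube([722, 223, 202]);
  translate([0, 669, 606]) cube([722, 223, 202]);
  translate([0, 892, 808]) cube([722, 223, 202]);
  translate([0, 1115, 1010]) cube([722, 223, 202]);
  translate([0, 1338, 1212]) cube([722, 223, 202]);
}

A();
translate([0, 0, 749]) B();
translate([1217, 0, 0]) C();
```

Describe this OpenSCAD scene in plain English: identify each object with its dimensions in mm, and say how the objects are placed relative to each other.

A is a table: top 1217 mm (x) × 736 mm (y), 41 mm thick, upper face at z = 749 mm, on four 56×56 mm square legs, each inset 41 mm from the nearest pair of top edges, running from z = 0 to the bottom of the top.

B is a spool: two coaxial disc flanges of radius 158 mm and thickness 10 mm, joined by a core cylinder of radius 62 mm and height 261 mm. The lower flange rests on z = 0 and the three cylinders share a vertical axis.

C is a straight staircase of 7 solid steps. Each step is 722 mm wide (x), 223 mm deep (y, the going) and 202 mm tall (the rise). The first step rests on the floor; each subsequent step sits one going further in +y and one rise higher in +z, directly behind and above the previous step with no overlap.

The spool is on top of the table. The staircase is against the table's +x side, with their −y faces flush.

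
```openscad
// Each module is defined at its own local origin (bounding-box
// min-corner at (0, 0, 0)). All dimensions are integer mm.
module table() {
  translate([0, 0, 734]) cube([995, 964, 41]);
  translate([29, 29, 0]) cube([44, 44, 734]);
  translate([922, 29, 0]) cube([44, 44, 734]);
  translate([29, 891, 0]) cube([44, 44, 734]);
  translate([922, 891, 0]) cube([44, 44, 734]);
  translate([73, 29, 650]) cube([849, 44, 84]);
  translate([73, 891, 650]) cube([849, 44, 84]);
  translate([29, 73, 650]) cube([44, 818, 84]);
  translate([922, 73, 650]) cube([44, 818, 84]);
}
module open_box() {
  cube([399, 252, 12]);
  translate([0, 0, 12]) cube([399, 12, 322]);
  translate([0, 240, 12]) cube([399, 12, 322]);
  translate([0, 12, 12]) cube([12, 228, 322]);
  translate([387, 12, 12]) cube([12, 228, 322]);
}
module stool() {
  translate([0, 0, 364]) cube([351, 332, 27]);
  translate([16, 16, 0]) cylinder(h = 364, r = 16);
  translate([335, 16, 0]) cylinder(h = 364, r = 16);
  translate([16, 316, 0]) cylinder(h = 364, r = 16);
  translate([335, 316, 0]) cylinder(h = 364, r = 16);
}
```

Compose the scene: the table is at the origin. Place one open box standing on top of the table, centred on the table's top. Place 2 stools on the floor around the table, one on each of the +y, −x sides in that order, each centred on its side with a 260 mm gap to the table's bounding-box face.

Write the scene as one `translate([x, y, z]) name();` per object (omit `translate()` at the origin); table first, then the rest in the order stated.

table();
translate([298, 356, 775]) open_box();
translate([322, 1224, 0]) stool();
translate([-611, 316, 0]) stool();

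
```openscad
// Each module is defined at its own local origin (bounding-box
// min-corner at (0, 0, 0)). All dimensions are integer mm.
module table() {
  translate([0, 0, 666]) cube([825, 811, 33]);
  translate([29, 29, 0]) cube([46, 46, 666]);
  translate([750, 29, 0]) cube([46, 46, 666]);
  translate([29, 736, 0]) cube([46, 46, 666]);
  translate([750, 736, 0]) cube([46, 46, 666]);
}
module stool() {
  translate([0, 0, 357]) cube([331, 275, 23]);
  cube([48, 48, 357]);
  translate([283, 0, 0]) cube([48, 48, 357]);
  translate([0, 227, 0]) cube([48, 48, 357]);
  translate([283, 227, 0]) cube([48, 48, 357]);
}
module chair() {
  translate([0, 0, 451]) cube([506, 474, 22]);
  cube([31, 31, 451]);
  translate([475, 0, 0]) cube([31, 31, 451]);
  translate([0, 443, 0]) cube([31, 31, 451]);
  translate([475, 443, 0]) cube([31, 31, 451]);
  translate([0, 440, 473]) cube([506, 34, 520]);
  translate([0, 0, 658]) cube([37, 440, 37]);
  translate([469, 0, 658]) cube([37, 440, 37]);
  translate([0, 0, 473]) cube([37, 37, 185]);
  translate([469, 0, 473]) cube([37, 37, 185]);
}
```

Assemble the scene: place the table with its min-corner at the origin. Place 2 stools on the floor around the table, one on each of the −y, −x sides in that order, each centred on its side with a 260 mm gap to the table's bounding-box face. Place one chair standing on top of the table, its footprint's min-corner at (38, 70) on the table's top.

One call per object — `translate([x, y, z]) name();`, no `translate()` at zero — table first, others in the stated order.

table();
translate([247, -535, 0]) stool();
translate([-591, 268, 0]) stool();
translate([38, 70, 699]) chair();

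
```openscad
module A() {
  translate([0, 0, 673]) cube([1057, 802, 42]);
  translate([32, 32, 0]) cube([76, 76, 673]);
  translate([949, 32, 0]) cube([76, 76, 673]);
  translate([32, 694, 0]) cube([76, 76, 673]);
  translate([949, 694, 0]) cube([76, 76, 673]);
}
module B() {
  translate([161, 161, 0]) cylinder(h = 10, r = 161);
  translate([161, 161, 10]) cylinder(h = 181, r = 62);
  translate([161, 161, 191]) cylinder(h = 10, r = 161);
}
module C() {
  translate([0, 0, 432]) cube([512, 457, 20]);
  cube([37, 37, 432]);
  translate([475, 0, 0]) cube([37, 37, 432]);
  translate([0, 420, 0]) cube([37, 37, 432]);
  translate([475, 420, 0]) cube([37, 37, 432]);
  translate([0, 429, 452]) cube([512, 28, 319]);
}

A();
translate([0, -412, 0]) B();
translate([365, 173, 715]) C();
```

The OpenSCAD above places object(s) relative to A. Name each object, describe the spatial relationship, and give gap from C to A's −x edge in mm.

A is a table. B is a spool. C is a chair. The spool is on the floor beside the table on its −y side. The chair is on top of the table. The gap from the chair to the table's −x edge is 365 mm.

The chair's min-x is at 365; the table's min-x is 0; gap = 365 mm.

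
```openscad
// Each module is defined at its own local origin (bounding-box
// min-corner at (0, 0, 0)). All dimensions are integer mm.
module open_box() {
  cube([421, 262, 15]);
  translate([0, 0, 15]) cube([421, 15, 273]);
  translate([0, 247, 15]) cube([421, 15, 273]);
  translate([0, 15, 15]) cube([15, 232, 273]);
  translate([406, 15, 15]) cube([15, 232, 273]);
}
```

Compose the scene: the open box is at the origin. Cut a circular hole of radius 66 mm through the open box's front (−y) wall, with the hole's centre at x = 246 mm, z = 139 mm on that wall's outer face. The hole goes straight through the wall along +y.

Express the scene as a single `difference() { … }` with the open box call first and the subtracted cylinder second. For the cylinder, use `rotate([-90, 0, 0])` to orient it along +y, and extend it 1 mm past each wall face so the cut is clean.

difference() {
  open_box();
  translate([246, -1, 139]) rotate([-90, 0, 0]) cylinder(h = 17, r = 66);
}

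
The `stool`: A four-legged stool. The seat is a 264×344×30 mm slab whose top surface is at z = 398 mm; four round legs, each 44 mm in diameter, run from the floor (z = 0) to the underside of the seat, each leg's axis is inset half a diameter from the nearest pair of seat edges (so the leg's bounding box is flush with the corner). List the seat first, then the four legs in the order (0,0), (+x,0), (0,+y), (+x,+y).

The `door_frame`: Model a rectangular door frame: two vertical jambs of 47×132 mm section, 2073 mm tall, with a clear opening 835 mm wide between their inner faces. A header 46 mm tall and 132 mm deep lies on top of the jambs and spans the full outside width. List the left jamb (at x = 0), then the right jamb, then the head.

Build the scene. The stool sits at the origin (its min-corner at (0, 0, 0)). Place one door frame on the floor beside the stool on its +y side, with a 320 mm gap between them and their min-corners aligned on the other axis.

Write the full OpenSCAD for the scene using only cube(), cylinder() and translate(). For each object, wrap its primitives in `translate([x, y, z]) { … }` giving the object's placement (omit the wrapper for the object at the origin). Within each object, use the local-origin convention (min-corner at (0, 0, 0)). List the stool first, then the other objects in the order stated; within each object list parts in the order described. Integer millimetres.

translate([0, 0, 368]) cube([264, 344, 30]);
translate([22, 22, 0]) cylinder(h = 368, r = 22);
translate([242, 22, 0]) cylinder(h = 368, r = 22);
translate([22, 322, 0]) cylinder(h = 368, r = 22);
translate([242, 322, 0]) cylinder(h = 368, r = 22);
translate([0, 664, 0]) {
  cube([47, 132, 2073]);
  translate([882, 0, 0]) cube([47, 132, 2073]);
  translate([0, 0, 2073]) cube([929, 132, 46]);
}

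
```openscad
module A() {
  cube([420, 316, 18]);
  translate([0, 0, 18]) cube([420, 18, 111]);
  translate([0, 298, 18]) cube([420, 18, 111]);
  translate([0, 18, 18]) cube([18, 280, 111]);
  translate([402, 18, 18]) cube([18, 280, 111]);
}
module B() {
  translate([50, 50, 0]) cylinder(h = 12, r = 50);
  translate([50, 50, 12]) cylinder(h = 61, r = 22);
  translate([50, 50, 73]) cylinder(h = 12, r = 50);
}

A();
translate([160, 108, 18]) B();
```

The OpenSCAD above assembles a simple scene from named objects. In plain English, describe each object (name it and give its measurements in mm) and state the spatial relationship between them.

A is an open storage box with external size 420×316×129 mm and wall thickness 18 mm (the base is also 18 mm thick). The base covers the whole footprint; the four walls stand on the base, with the y-facing walls full-width and the x-facing walls fitting between their inner faces.

B is a spool: two coaxial disc flanges of radius 50 mm and thickness 12 mm, joined by a core cylinder of radius 22 mm and height 61 mm. The lower flange rests on z = 0 and the three cylinders share a vertical axis.

The spool sits inside the open box, centred.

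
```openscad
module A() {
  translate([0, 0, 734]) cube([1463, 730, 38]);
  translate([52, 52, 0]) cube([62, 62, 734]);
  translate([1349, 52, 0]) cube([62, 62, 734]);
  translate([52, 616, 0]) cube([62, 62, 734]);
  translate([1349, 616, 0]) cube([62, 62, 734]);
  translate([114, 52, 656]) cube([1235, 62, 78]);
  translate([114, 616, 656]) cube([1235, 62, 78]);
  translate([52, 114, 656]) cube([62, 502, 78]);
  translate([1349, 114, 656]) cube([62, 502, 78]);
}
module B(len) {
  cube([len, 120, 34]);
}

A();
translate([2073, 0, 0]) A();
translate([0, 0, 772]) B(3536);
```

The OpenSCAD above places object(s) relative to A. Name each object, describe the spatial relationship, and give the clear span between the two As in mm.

A is a table. B is a beam. A beam spans the tops of two tables. The clear span between the two tables is 610 mm.

Second table starts at x = 2073; first ends at x = 1463; clear span = 2073 − 1463 = 610 mm.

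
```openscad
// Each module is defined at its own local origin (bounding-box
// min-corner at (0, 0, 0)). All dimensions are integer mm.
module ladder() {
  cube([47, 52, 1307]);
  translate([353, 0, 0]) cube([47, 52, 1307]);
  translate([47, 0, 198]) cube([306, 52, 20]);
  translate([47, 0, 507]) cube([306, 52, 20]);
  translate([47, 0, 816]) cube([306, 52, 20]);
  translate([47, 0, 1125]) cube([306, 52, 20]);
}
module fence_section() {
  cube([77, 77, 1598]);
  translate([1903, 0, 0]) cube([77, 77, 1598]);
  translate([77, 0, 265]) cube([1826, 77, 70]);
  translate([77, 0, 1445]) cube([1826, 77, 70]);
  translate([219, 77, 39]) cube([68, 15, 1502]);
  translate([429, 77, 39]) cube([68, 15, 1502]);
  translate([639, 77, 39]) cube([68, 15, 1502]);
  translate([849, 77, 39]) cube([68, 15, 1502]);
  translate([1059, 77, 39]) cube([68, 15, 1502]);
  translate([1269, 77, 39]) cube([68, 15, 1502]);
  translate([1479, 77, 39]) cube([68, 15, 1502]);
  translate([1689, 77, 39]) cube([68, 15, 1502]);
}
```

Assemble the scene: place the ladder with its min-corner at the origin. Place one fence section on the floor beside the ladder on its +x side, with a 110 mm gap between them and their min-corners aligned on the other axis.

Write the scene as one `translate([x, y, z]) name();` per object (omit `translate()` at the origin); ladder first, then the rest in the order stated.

ladder();
translate([510, 0, 0]) fence_section();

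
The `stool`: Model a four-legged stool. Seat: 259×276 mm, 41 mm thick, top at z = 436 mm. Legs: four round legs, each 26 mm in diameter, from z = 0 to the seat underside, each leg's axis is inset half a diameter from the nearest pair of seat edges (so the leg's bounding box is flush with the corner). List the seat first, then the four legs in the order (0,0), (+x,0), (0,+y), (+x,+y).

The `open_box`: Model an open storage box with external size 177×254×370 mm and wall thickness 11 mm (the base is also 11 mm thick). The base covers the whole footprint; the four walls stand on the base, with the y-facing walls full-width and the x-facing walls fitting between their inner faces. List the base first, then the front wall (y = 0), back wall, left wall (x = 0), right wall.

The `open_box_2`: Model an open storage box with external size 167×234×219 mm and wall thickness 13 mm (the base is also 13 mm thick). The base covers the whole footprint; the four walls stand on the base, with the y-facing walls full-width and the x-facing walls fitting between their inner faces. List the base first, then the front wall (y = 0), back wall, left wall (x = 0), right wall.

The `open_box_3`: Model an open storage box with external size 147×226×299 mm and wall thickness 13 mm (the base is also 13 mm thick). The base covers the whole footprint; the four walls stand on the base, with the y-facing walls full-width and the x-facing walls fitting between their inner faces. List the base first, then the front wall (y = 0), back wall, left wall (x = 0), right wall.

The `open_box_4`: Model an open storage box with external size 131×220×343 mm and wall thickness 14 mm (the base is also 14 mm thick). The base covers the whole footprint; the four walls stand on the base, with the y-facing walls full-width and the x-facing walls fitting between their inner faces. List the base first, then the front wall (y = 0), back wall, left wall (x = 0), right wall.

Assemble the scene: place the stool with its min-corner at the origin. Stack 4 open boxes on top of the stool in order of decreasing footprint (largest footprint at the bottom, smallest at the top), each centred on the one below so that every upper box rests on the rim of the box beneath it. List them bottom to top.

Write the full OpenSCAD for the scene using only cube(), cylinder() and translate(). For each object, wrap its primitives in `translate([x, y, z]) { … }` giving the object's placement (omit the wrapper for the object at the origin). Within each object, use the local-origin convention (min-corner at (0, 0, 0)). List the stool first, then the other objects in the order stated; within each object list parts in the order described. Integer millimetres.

translate([0, 0, 395]) cube([259, 276, 41]);
translate([13, 13, 0]) cylinder(h = 395, r = 13);
translate([246, 13, 0]) cylinder(h = 395, r = 13);
translate([13, 263, 0]) cylinder(h = 395, r = 13);
translate([246, 263, 0]) cylinder(h = 395, r = 13);
translate([41, 11, 436]) {
  cube([177, 254, 11]);
  translate([0, 0, 11]) cube([177, 11, 359]);
  translate([0, 243, 11]) cube([177, 11, 359]);
  translate([0, 11, 11]) cube([11, 232, 359]);
  translate([166, 11, 11]) cube([11, 232, 359]);
}
translate([46, 21, 806]) {
  cube([167, 234, 13]);
  translate([0, 0, 13]) cube([167, 13, 206]);
  translate([0, 221, 13]) cube([167, 13, 206]);
  translate([0, 13, 13]) cube([13, 208, 206]);
  translate([154, 13, 13]) cube([13, 208, 206]);
}
translate([56, 25, 1025]) {
  cube([147, 226, 13]);
  translate([0, 0, 13]) cube([147, 13, 286]);
  translate([0, 213, 13]) cube([147, 13, 286]);
  translate([0, 13, 13]) cube([13, 200, 286]);
  translate([134, 13, 13]) cube([13, 200, 286]);
}
translate([64, 28, 1324]) {
  cube([131, 220, 14]);
  translate([0, 0, 14]) cube([131, 14, 329]);
  translate([0, 206, 14]) cube([131, 14, 329]);
  translate([0, 14, 14]) cube([14, 192, 329]);
  translate([117, 14, 14]) cube([14, 192, 329]);
}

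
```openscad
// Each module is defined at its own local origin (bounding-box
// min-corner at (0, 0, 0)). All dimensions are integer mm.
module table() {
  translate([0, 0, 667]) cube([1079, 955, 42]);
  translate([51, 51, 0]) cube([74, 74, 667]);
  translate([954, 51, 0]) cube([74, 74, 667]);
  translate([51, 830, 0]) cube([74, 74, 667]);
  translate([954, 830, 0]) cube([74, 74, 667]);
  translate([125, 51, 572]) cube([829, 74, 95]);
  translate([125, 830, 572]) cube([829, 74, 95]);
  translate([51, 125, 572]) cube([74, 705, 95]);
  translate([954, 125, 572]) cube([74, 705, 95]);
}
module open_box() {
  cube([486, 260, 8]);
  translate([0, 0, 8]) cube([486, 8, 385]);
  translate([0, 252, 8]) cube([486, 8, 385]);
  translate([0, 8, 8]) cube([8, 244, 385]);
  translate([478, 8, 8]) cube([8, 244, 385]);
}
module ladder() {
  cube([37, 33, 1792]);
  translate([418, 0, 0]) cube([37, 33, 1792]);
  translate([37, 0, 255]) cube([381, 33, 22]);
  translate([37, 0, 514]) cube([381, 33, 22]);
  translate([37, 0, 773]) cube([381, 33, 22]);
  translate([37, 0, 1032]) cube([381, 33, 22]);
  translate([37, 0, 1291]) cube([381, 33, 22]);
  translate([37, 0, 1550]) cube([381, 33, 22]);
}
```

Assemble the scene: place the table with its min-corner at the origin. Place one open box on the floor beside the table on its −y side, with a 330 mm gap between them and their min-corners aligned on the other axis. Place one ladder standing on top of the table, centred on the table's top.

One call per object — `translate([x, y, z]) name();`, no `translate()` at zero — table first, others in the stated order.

table();
translate([0, -590, 0]) open_box();
translate([312, 461, 709]) ladder();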